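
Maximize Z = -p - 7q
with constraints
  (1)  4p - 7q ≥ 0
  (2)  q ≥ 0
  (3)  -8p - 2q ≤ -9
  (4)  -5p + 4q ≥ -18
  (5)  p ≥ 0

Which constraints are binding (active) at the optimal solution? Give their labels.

(2) and (3)

Vertices and Z = -p - 7q:
  (63/64, 9/16) → Z = -315/64
  (126/19, 72/19) → Z = -630/19
  (9/8, 0) → Z = -9/8
  (18/5, 0) → Z = -18/5

The maximum is at (9/8, 0). Substituting into each constraint, equality holds for (2) and (3); the remaining constraints have slack.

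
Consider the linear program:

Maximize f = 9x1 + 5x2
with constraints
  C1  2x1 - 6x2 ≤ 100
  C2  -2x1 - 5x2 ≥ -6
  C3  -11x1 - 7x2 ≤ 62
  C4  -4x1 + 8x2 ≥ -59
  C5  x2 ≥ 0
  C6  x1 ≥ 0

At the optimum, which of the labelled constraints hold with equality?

Feasible corners and f = 9x1 + 5x2:
  (3, 0) → f = 27
  (0, 6/5) → f = 6
  (0, 0) → f = 0

The maximum is at (3, 0). Substituting into each constraint, equality holds for C2 and C5; the remaining constraints have slack.

C2 and C5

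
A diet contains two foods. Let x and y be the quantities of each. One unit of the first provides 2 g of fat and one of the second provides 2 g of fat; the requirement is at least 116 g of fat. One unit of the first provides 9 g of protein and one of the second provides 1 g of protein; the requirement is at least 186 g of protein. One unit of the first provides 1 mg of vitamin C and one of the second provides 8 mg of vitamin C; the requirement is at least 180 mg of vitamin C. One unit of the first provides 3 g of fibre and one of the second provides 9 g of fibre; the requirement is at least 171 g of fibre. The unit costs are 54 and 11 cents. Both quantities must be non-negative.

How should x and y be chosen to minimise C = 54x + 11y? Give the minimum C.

x = 16, y = 42, minimum C = 1326

Vertices and C = 54x + 11y:
  (0, 186) → C = 2046
  (180, 0) → C = 9720
  (16, 42) → C = 1326
  (284/7, 122/7) → C = 16678/7
The feasible region is unbounded (it extends along (0, 1), (1, 0)), but C strictly increases along every unbounded feasible direction, so there is no improving ray and the minimum is attained at a vertex.

The binding constraints are 2x + 2y = 116 and 9x + y = 186.
Solving simultaneously gives x = 16, y = 42.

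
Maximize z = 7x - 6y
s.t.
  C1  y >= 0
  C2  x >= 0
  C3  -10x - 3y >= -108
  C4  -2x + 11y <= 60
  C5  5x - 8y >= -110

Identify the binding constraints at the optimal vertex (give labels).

Extreme points and z = 7x - 6y:
  (0, 0) → z = 0
  (54/5, 0) → z = 378/5
  (0, 60/11) → z = -360/11
  (252/29, 204/29) → z = 540/29

The maximum is at (54/5, 0). Substituting into each constraint, equality holds for C1 and C3; the remaining constraints have slack.

C1 and C3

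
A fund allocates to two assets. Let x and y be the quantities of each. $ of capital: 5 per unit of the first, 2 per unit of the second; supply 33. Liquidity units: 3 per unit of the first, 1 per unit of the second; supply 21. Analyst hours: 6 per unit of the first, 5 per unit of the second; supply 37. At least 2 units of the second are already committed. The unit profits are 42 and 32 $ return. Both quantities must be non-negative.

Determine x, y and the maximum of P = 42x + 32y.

Feasible corners and P = 42x + 32y:
  (0, 37/5) → P = 1184/5
  (0, 2) → P = 64
  (9/2, 2) → P = 253

The optimum lies where 6x + 5y = 37 and y = 2.
Solving simultaneously gives x = 9/2, y = 2.

x = 9/2, y = 2, maximum P = 253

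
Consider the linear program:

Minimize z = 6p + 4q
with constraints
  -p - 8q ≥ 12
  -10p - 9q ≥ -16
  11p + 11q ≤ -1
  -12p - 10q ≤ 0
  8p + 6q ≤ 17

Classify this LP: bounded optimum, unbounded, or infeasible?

bounded optimum

Extreme points and z = 6p + 4q:
  (124/77, -131/77) → z = 20/7
  (60/43, -72/43) → z = 72/43
  (193/22, -195/22) → z = 189/11
  (85/4, -51/2) → z = 51/2
The feasible region has finitely many vertices and no improving ray; the minimum is 72/43 at (60/43, -72/43).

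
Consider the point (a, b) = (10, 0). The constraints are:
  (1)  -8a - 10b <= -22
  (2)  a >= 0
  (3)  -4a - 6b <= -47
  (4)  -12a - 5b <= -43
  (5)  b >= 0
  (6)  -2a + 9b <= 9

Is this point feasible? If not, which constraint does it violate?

Constraint (3): -4a - 6b = -40, which is not ≤ -47. All other constraints are satisfied.

not feasible — violates (3)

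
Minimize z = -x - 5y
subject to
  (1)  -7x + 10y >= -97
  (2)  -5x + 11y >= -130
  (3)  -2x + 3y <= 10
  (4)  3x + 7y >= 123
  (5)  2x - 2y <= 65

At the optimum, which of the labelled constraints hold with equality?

(3) and (5)

Corner points and z = -x - 5y:
  (1909/79, 570/79) → z = -4759/79
  (76, 87/2) → z = -587/2
  (13, 12) → z = -73
  (215/2, 75) → z = -965/2

The minimum is at (215/2, 75). Substituting into each constraint, equality holds for (3) and (5); the remaining constraints have slack.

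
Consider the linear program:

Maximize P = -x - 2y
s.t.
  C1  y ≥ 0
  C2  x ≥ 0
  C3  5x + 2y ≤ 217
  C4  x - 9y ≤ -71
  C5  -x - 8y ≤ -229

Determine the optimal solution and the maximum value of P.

Corner points and P = -x - 2y:
  (0, 217/2) → P = -217
  (0, 229/8) → P = -229/4
  (639/19, 464/19) → P = -1567/19

At the optimal vertex, x = 0 and -x - 8y = -229.
Solving simultaneously gives x = 0, y = 229/8.

x = 0, y = 229/8, maximum P = -229/4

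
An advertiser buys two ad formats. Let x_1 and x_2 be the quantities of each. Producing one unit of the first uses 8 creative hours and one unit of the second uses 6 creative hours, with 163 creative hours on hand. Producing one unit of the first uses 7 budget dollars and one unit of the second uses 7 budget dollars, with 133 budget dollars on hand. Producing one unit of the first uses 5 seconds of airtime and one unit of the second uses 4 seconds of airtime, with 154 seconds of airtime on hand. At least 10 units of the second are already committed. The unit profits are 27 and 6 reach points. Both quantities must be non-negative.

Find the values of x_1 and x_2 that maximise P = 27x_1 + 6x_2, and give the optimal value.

x_1 = 9, x_2 = 10, maximum P = 303

Vertices and P = 27x_1 + 6x_2:
  (0, 19) → P = 114
  (0, 10) → P = 60
  (9, 10) → P = 303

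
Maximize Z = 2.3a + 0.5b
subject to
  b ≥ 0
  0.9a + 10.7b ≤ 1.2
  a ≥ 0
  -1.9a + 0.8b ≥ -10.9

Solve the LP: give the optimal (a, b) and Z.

Feasible corners and Z = 2.3a + 0.5b:
  (4/3, 0) → Z = 46/15
  (0, 0) → Z = 0
  (0, 12/107) → Z = 6/107

The binding constraints are b = 0 and 0.9a + 10.7b = 1.2.
Solving simultaneously gives a = 4/3, b = 0.

a = 4/3, b = 0, maximum Z = 46/15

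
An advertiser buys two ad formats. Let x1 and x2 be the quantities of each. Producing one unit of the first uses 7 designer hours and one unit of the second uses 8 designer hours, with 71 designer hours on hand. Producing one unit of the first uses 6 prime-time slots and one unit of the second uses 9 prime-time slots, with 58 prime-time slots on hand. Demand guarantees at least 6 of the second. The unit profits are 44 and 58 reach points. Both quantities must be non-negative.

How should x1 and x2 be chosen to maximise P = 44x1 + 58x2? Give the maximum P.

x1 = 2/3, x2 = 6, maximum P = 1132/3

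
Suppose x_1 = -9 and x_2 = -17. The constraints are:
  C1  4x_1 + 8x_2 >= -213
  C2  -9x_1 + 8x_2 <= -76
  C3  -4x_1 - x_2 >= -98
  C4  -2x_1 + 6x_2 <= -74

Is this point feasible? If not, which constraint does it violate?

Constraint C2: -9x_1 + 8x_2 = -55, which is not ≤ -76. All other constraints are satisfied.

not feasible — violates C2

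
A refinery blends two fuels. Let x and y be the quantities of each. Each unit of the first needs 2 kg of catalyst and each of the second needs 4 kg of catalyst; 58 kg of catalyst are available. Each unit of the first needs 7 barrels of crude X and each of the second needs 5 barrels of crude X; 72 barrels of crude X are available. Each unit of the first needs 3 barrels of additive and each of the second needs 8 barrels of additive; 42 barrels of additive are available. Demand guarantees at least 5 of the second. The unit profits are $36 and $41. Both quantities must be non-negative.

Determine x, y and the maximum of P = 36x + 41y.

x = 2/3, y = 5, maximum P = 229

Vertices and P = 36x + 41y:
  (0, 21/4) → P = 861/4
  (0, 5) → P = 205
  (2/3, 5) → P = 229

At the optimal vertex, 3x + 8y = 42 and y = 5.
Solving simultaneously gives x = 2/3, y = 5.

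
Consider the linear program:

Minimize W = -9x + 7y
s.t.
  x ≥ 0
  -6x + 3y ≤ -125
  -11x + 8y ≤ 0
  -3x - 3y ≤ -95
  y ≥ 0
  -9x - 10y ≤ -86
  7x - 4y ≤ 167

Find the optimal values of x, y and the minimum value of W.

x = 881/33, y = 164/33, minimum W = -6781/33

The optimum lies where -3x - 3y = -95 and 7x - 4y = 167.
Solving simultaneously gives x = 881/33, y = 164/33.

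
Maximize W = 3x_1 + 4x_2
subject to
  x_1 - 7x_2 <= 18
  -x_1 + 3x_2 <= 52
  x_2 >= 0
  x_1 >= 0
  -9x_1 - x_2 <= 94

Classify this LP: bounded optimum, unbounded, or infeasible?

From the feasible point (18, 0), moving in the direction (7, 1) keeps every constraint satisfied while W increases without bound.

unbounded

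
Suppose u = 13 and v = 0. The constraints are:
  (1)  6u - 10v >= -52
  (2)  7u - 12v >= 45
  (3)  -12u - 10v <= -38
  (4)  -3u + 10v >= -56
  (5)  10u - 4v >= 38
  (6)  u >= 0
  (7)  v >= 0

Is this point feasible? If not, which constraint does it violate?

(1): 78 ≥ -52 ✓
(2): 91 ≥ 45 ✓
(3): -156 ≤ -38 ✓
(4): -39 ≥ -56 ✓
(5): 130 ≥ 38 ✓
(6): 13 ≥ 0 ✓
(7): 0 ≥ 0 ✓

feasible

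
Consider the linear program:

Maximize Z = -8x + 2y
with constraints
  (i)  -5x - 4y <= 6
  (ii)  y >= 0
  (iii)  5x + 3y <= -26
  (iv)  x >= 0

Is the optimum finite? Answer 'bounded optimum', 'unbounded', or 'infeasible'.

The boundaries -5x - 4y = 6 and 5x + 3y = -26 meet at (-86/5, 20), but that point violates x ≥ 0. Every candidate vertex is excluded by some other constraint, so the feasible region is empty.

infeasible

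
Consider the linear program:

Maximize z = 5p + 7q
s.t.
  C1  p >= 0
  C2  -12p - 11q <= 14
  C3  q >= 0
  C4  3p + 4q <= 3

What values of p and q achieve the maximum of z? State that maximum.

The optimum lies where p = 0 and 3p + 4q = 3.
Solving simultaneously gives p = 0, q = 3/4.

p = 0, q = 3/4, maximum z = 21/4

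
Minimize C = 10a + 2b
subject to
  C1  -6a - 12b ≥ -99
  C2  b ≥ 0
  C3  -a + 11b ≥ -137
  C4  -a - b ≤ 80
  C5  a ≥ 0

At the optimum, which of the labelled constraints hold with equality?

C2 and C5

Vertices and C = 10a + 2b:
  (33/2, 0) → C = 165
  (0, 33/4) → C = 33/2
  (0, 0) → C = 0

The minimum is at (0, 0). Substituting into each constraint, equality holds for C2 and C5; the remaining constraints have slack.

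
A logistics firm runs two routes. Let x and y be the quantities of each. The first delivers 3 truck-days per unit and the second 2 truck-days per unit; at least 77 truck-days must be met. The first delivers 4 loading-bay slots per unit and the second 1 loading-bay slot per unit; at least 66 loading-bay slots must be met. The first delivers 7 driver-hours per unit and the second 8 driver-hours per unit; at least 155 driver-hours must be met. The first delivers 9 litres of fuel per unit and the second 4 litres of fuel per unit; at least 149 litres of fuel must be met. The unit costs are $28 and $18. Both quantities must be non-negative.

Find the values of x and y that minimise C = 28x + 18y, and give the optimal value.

x = 11, y = 22, minimum C = 704

The feasible region is unbounded (it extends along (0, 1), (1, 0)), but C strictly increases along every unbounded feasible direction, so there is no improving ray and the minimum is attained at a vertex.

The binding constraints are 3x + 2y = 77 and 4x + y = 66.
Solving simultaneously gives x = 11, y = 22.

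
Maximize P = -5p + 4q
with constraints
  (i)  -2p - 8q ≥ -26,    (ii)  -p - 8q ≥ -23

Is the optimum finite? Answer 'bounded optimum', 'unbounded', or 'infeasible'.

From the feasible point (3, 5/2), moving in the direction (-8, 1) keeps every constraint satisfied while P increases without bound.

unbounded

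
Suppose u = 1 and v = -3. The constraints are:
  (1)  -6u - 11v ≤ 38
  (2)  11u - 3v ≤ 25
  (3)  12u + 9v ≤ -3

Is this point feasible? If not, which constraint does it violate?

feasible

(1): 27 ≤ 38 ✓
(2): 20 ≤ 25 ✓
(3): -15 ≤ -3 ✓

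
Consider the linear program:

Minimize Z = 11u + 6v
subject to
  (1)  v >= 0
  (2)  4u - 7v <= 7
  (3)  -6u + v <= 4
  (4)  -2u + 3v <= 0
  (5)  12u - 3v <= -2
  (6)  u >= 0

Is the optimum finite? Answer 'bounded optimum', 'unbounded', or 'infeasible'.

The boundaries v = 0 and 4u - 7v = 7 meet at (7/4, 0), but that point violates 12u - 3v ≤ -2. Every candidate vertex is excluded by some other constraint, so the feasible region is empty.

infeasible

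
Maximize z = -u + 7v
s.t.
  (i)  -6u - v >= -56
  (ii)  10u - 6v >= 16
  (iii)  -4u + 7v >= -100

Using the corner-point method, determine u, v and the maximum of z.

u = 176/23, v = 232/23, maximum z = 1448/23

Vertices and z = -u + 7v:
  (176/23, 232/23) → z = 1448/23
  (246/23, -188/23) → z = -1562/23
  (-244/23, -468/23) → z = -3032/23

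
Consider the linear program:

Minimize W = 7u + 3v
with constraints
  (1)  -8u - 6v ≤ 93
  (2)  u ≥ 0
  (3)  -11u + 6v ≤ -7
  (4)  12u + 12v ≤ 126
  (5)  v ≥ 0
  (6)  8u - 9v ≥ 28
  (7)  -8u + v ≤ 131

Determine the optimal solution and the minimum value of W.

u = 7/2, v = 0, minimum W = 49/2

Vertices and W = 7u + 3v:
  (21/2, 0) → W = 147/2
  (245/34, 56/17) → W = 2051/34
  (7/2, 0) → W = 49/2

At the optimal vertex, v = 0 and 8u - 9v = 28.
Solving simultaneously gives u = 7/2, v = 0.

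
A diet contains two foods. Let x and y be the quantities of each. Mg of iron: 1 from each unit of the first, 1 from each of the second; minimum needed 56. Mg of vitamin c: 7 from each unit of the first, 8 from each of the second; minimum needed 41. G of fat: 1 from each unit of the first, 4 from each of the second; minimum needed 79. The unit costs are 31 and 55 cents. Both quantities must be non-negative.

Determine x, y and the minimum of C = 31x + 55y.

x = 145/3, y = 23/3, minimum C = 1920

Feasible corners and C = 31x + 55y:
  (0, 56) → C = 3080
  (79, 0) → C = 2449
  (145/3, 23/3) → C = 1920
The feasible region is unbounded (it extends along (0, 1), (1, 0)), but C strictly increases along every unbounded feasible direction, so there is no improving ray and the minimum is attained at a vertex.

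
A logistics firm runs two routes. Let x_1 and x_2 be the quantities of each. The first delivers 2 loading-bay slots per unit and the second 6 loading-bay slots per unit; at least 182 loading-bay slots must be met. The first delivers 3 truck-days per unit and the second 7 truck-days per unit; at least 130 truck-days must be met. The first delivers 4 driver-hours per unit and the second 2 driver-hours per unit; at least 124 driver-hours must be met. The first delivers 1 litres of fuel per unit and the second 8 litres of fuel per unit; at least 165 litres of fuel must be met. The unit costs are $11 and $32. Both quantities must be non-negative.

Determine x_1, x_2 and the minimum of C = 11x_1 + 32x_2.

The feasible region is unbounded (it extends along (0, 1), (1, 0)), but C strictly increases along every unbounded feasible direction, so there is no improving ray and the minimum is attained at a vertex.

The binding constraints are 2x_1 + 6x_2 = 182 and 4x_1 + 2x_2 = 124.
Solving simultaneously gives x_1 = 19, x_2 = 24.

x_1 = 19, x_2 = 24, minimum C = 977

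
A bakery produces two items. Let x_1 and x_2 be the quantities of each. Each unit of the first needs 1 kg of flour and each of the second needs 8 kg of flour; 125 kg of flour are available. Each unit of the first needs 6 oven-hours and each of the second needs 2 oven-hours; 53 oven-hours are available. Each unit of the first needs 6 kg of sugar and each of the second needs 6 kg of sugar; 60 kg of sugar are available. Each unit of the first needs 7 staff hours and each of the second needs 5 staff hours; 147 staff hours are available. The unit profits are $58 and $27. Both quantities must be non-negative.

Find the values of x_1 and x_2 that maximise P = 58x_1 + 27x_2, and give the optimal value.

Extreme points and P = 58x_1 + 27x_2:
  (0, 0) → P = 0
  (0, 10) → P = 270
  (53/6, 0) → P = 1537/3
  (33/4, 7/4) → P = 2103/4

The optimum lies where 6x_1 + 2x_2 = 53 and 6x_1 + 6x_2 = 60.
Solving simultaneously gives x_1 = 33/4, x_2 = 7/4.

x_1 = 33/4, x_2 = 7/4, maximum P = 2103/4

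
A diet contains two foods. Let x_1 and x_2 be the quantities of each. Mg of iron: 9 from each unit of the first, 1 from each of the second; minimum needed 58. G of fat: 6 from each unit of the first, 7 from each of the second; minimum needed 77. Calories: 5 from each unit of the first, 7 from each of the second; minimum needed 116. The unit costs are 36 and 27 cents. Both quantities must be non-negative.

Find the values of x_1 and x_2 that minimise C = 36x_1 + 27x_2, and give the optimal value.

Corner points and C = 36x_1 + 27x_2:
  (0, 58) → C = 1566
  (116/5, 0) → C = 4176/5
  (5, 13) → C = 531
The feasible region is unbounded (it extends along (0, 1), (1, 0)), but C strictly increases along every unbounded feasible direction, so there is no improving ray and the minimum is attained at a vertex.

The optimum lies where 9x_1 + x_2 = 58 and 5x_1 + 7x_2 = 116.
Solving simultaneously gives x_1 = 5, x_2 = 13.

x_1 = 5, x_2 = 13, minimum C = 531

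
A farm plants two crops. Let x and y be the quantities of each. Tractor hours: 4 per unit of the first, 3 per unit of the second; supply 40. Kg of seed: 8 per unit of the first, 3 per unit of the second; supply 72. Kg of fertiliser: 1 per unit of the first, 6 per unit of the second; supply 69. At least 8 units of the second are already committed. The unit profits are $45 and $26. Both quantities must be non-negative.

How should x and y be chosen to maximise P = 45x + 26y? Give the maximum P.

x = 4, y = 8, maximum P = 388

Corner points and P = 45x + 26y:
  (0, 23/2) → P = 299
  (0, 8) → P = 208
  (11/7, 236/21) → P = 7621/21
  (4, 8) → P = 388

At the optimal vertex, 4x + 3y = 40 and y = 8.
Solving simultaneously gives x = 4, y = 8.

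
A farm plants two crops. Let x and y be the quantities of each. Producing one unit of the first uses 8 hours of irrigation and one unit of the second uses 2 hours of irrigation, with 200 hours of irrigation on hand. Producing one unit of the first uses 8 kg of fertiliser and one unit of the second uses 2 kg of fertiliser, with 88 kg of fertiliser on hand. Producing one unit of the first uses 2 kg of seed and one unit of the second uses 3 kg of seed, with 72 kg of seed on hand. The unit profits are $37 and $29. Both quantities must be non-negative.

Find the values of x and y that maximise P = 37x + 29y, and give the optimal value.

x = 6, y = 20, maximum P = 802

Corner points and P = 37x + 29y:
  (0, 0) → P = 0
  (0, 24) → P = 696
  (11, 0) → P = 407
  (6, 20) → P = 802

At the optimal vertex, 8x + 2y = 88 and 2x + 3y = 72.
Solving simultaneously gives x = 6, y = 20.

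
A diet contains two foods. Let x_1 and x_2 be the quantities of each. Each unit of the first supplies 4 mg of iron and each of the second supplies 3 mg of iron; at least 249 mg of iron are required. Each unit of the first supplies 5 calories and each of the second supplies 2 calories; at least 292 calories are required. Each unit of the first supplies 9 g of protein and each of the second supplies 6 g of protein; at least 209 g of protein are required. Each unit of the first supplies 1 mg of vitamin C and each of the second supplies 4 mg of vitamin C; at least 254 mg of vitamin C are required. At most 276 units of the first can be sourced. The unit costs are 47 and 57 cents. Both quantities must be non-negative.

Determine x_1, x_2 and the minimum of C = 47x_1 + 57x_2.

x_1 = 110/3, x_2 = 163/3, minimum C = 14461/3

Vertices and C = 47x_1 + 57x_2:
  (0, 146) → C = 8322
  (254, 0) → C = 11938
  (276, 0) → C = 12972
  (110/3, 163/3) → C = 14461/3
The feasible region is unbounded (it extends along (0, 1)), but C strictly increases along every unbounded feasible direction, so there is no improving ray and the minimum is attained at a vertex.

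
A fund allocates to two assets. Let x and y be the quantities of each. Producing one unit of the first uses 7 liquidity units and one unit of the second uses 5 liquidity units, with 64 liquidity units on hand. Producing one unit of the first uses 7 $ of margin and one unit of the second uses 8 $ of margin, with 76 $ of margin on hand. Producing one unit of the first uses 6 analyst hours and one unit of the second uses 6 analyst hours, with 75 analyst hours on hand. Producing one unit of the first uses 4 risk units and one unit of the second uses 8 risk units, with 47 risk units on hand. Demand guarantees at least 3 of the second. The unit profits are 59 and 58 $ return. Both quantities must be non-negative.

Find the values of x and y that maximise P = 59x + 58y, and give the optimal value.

x = 23/4, y = 3, maximum P = 2053/4

Feasible corners and P = 59x + 58y:
  (0, 47/8) → P = 1363/4
  (0, 3) → P = 174
  (23/4, 3) → P = 2053/4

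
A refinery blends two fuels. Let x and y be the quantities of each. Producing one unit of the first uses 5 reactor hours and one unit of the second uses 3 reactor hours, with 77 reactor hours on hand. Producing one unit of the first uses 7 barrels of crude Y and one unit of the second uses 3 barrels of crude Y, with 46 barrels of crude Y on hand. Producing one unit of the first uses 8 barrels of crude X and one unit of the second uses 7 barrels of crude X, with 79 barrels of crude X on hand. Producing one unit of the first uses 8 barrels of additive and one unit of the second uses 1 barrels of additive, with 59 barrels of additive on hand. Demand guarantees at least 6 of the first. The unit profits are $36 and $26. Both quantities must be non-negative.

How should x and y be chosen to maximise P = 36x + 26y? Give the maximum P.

x = 6, y = 4/3, maximum P = 752/3

Corner points and P = 36x + 26y:
  (46/7, 0) → P = 1656/7
  (6, 0) → P = 216
  (6, 4/3) → P = 752/3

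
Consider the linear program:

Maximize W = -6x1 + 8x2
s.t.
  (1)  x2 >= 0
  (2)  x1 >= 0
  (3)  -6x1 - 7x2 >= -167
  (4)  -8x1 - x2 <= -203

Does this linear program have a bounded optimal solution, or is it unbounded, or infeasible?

bounded optimum

Vertices and W = -6x1 + 8x2:
  (167/6, 0) → W = -167
  (203/8, 0) → W = -609/4
  (627/25, 59/25) → W = -658/5
The feasible region has finitely many vertices and no improving ray; the maximum is -658/5 at (627/25, 59/25).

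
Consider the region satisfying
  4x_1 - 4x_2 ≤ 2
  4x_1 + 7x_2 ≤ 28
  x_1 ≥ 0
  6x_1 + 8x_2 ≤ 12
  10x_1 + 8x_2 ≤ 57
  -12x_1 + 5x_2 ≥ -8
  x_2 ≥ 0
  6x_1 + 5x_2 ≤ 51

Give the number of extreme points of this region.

5

Of the 28 pairwise boundary intersections, those satisfying every inequality are:
  (11/14, 2/7)
  (1/2, 0)
  (0, 3/2)
  (0, 0)
  (62/63, 16/21)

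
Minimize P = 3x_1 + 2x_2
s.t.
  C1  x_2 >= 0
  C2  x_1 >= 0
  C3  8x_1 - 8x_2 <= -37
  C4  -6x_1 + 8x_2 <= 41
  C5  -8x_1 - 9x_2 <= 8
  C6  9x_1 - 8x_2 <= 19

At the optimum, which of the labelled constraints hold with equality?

Vertices and P = 3x_1 + 2x_2:
  (0, 37/8) → P = 37/4
  (0, 41/8) → P = 41/4
  (2, 53/8) → P = 77/4

The minimum is at (0, 37/8). Substituting into each constraint, equality holds for C2 and C3; the remaining constraints have slack.

C2 and C3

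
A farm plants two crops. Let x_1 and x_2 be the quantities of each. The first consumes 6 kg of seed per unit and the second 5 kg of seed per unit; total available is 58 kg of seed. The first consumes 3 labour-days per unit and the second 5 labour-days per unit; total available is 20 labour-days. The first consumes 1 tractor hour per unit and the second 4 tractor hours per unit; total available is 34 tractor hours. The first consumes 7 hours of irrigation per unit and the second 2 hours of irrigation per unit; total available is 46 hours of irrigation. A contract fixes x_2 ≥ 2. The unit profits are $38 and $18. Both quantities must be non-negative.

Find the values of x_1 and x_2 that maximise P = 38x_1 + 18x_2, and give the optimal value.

x_1 = 10/3, x_2 = 2, maximum P = 488/3

Feasible corners and P = 38x_1 + 18x_2:
  (0, 4) → P = 72
  (0, 2) → P = 36
  (10/3, 2) → P = 488/3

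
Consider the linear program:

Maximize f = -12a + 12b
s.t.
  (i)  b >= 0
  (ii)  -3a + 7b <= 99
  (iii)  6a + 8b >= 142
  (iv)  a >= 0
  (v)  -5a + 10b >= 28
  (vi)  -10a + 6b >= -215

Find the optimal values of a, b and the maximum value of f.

The binding constraints are -3a + 7b = 99 and 6a + 8b = 142.
Solving simultaneously gives a = 101/33, b = 170/11.

a = 101/33, b = 170/11, maximum f = 1636/11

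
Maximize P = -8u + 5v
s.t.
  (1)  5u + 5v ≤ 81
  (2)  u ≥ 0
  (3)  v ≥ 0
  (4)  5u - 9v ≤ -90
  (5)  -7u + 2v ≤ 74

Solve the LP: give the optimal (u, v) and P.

u = 0, v = 81/5, maximum P = 81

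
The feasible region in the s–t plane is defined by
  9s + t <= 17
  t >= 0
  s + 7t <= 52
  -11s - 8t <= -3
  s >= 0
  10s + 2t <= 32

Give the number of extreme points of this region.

Intersecting each pair of boundary lines and keeping only the points that satisfy every inequality leaves:
  (17/9, 0)
  (67/62, 451/62)
  (3/11, 0)
  (0, 52/7)
  (0, 3/8)

5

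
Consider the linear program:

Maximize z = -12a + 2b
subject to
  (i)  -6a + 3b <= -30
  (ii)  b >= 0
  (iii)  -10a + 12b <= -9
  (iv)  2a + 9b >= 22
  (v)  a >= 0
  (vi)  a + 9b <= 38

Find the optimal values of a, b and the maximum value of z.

a = 28/5, b = 6/5, maximum z = -324/5

Vertices and z = -12a + 2b:
  (28/5, 6/5) → z = -324/5
  (128/19, 66/19) → z = -1404/19
  (11, 0) → z = -132
  (38, 0) → z = -456

At the optimal vertex, -6a + 3b = -30 and 2a + 9b = 22.
Solving simultaneously gives a = 28/5, b = 6/5.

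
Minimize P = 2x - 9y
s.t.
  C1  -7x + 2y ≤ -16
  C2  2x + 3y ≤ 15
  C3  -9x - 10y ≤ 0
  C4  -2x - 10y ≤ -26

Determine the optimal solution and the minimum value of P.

x = 78/25, y = 73/25, minimum P = -501/25

Corner points and P = 2x - 9y:
  (78/25, 73/25) → P = -501/25
  (106/37, 75/37) → P = -463/37
  (36/7, 11/7) → P = -27/7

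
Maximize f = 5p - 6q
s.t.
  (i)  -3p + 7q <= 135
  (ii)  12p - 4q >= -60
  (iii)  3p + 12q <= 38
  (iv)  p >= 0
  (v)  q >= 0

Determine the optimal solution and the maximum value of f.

Extreme points and f = 5p - 6q:
  (0, 19/6) → f = -19
  (38/3, 0) → f = 190/3
  (0, 0) → f = 0

p = 38/3, q = 0, maximum f = 190/3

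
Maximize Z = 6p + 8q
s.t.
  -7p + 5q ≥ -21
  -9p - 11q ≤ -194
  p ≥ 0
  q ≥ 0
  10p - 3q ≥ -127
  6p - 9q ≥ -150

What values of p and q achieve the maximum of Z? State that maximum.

Vertices and Z = 6p + 8q:
  (1201/122, 1169/122) → Z = 8279/61
  (313/11, 392/11) → Z = 5014/11
  (32/49, 838/49) → Z = 6896/49

At the optimal vertex, -7p + 5q = -21 and 6p - 9q = -150.
Solving simultaneously gives p = 313/11, q = 392/11.

p = 313/11, q = 392/11, maximum Z = 5014/11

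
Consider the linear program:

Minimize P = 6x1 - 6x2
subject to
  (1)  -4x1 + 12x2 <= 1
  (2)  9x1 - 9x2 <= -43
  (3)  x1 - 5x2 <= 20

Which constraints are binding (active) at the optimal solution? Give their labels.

(1) and (3)

Vertices and P = 6x1 - 6x2:
  (-169/24, -163/72) → P = -86/3
  (-245/8, -81/8) → P = -123
  (-395/36, -223/36) → P = -86/3

The minimum is at (-245/8, -81/8). Substituting into each constraint, equality holds for (1) and (3); the remaining constraints have slack.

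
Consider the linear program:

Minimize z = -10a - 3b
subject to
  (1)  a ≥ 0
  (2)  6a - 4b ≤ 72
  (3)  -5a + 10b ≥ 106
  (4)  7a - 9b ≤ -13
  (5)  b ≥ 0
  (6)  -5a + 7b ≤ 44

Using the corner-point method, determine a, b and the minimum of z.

Vertices and z = -10a - 3b:
  (143/5, 249/10) → z = -3607/10
  (340/11, 312/11) → z = -4336/11
  (302/15, 62/3) → z = -790/3

a = 340/11, b = 312/11, minimum z = -4336/11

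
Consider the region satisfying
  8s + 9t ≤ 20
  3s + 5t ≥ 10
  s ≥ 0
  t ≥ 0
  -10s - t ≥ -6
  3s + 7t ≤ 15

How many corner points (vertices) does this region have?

Pairwise boundary intersections that survive every other constraint:
  (17/41, 76/41)
  (5/29, 60/29)
  (0, 2)
  (20/47, 82/47)
  (0, 15/7)

5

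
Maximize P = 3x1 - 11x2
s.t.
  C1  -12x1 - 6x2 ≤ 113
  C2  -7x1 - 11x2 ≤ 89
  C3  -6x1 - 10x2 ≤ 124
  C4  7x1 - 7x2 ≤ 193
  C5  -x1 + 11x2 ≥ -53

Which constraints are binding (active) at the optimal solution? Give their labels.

C4 and C5

Corner points and P = 3x1 - 11x2:
  (-709/90, -277/90) → P = 92/9
  (-9/2, -115/22) → P = 44
  (876/35, -89/35) → P = 3607/35
The feasible region is unbounded (it extends along (1, 1), (-1, 2)), but P strictly decreases along every unbounded feasible direction, so there is no improving ray and the maximum is attained at a vertex.

The maximum is at (876/35, -89/35). Substituting into each constraint, equality holds for C4 and C5; the remaining constraints have slack.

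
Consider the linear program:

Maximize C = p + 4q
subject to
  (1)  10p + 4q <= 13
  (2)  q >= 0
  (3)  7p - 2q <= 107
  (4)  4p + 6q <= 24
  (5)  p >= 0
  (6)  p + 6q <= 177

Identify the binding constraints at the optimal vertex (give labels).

(1) and (5)

Extreme points and C = p + 4q:
  (13/10, 0) → C = 13/10
  (0, 13/4) → C = 13
  (0, 0) → C = 0

The maximum is at (0, 13/4). Substituting into each constraint, equality holds for (1) and (5); the remaining constraints have slack.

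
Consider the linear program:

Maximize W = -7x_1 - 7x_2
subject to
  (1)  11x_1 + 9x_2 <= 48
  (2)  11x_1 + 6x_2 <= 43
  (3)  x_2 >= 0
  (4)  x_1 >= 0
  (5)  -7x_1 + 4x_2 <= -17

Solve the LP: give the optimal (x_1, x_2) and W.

x_1 = 17/7, x_2 = 0, maximum W = -17

The binding constraints are x_2 = 0 and -7x_1 + 4x_2 = -17.
Solving simultaneously gives x_1 = 17/7, x_2 = 0.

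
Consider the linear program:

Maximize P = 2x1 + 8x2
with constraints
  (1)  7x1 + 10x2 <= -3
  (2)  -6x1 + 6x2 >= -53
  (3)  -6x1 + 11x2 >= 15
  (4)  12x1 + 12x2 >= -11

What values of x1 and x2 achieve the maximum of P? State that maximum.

Vertices and P = 2x1 + 8x2:
  (-183/137, 87/137) → P = 330/137
  (-37/18, 41/36) → P = 5
  (-301/204, 19/34) → P = 155/102

The binding constraints are 7x1 + 10x2 = -3 and 12x1 + 12x2 = -11.
Solving simultaneously gives x1 = -37/18, x2 = 41/36.

x1 = -37/18, x2 = 41/36, maximum P = 5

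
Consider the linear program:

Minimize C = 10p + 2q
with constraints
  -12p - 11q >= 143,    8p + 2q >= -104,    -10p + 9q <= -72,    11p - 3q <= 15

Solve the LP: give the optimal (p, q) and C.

p = -198/23, q = -404/23, minimum C = -2788/23

The optimum lies where 8p + 2q = -104 and -10p + 9q = -72.
Solving simultaneously gives p = -198/23, q = -404/23.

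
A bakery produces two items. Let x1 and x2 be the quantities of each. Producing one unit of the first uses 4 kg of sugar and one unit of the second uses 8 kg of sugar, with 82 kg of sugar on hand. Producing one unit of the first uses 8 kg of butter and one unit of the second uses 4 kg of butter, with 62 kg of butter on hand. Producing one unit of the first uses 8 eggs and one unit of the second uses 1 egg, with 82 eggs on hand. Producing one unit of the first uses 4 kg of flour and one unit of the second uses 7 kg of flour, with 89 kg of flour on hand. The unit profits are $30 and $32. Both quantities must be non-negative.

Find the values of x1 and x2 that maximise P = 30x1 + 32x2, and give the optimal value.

x1 = 7/2, x2 = 17/2, maximum P = 377

The binding constraints are 4x1 + 8x2 = 82 and 8x1 + 4x2 = 62.
Solving simultaneously gives x1 = 7/2, x2 = 17/2.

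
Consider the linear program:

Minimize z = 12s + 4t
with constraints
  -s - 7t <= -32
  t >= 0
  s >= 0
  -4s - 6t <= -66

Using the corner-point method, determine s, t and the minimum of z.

s = 0, t = 11, minimum z = 44

Vertices and z = 12s + 4t:
  (32, 0) → z = 384
  (135/11, 31/11) → z = 1744/11
  (0, 11) → z = 44
The feasible region is unbounded (it extends along (0, 1), (1, 0)), but z strictly increases along every unbounded feasible direction, so there is no improving ray and the minimum is attained at a vertex.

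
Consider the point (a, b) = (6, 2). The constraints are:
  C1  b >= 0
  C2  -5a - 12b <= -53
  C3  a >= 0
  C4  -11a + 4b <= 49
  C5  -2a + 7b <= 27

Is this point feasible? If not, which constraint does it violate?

C1: 2 ≥ 0 ✓
C2: -54 ≤ -53 ✓
C3: 6 ≥ 0 ✓
C4: -58 ≤ 49 ✓
C5: 2 ≤ 27 ✓

feasible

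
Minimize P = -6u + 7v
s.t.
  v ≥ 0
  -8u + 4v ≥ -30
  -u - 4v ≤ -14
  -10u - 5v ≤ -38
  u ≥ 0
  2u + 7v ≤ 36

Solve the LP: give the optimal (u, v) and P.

u = 44/9, v = 41/18, minimum P = -241/18

Feasible corners and P = -6u + 7v:
  (44/9, 41/18) → P = -241/18
  (177/32, 57/16) → P = -33/4
  (82/35, 102/35) → P = 222/35
  (43/30, 71/15) → P = 368/15

The optimum lies where -8u + 4v = -30 and -u - 4v = -14.
Solving simultaneously gives u = 44/9, v = 41/18.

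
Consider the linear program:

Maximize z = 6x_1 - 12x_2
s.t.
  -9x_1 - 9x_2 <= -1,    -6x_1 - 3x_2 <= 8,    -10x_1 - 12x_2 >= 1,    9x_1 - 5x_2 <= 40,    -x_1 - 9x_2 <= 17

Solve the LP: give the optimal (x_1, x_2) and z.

x_1 = 5/2, x_2 = -13/6, maximum z = 41

Vertices and z = 6x_1 - 12x_2:
  (7/6, -19/18) → z = 59/3
  (9/4, -77/36) → z = 235/6
  (5/2, -13/6) → z = 41

The optimum lies where -10x_1 - 12x_2 = 1 and -x_1 - 9x_2 = 17.
Solving simultaneously gives x_1 = 5/2, x_2 = -13/6.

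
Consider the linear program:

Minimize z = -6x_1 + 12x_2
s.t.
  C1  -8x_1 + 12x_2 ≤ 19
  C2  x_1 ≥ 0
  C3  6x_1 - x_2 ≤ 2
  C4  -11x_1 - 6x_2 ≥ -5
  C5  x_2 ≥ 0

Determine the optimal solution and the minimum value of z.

Corner points and z = -6x_1 + 12x_2:
  (0, 5/6) → z = 10
  (0, 0) → z = 0
  (17/47, 8/47) → z = -6/47
  (1/3, 0) → z = -2

The binding constraints are 6x_1 - x_2 = 2 and x_2 = 0.
Solving simultaneously gives x_1 = 1/3, x_2 = 0.

x_1 = 1/3, x_2 = 0, minimum z = -2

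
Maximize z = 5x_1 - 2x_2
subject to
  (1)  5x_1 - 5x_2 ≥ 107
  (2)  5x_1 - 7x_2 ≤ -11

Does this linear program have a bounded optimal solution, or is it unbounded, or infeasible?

From the feasible point (402/5, 59), moving in the direction (5, 5) keeps every constraint satisfied while z increases without bound.

unbounded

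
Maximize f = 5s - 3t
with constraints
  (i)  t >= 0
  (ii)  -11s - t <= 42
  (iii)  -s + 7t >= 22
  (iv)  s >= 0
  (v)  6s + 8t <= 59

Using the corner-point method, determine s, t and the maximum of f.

The binding constraints are -s + 7t = 22 and 6s + 8t = 59.
Solving simultaneously gives s = 237/50, t = 191/50.

s = 237/50, t = 191/50, maximum f = 306/25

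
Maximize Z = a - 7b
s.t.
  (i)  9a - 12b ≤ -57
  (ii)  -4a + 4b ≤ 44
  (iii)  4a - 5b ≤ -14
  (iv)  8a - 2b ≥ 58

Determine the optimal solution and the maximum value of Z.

Vertices and Z = a - 7b:
  (39, 34) → Z = -199
  (135/13, 163/13) → Z = -1006/13
  (40/3, 73/3) → Z = -157
The feasible region is unbounded (it extends along (1, 1), (5, 4)), but Z strictly decreases along every unbounded feasible direction, so there is no improving ray and the maximum is attained at a vertex.

a = 135/13, b = 163/13, maximum Z = -1006/13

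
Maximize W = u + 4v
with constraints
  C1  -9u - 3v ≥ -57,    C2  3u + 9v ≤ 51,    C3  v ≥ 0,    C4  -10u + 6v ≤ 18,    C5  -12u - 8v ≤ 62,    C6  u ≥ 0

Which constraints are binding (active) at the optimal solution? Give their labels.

C2 and C4

Corner points and W = u + 4v:
  (5, 4) → W = 21
  (19/3, 0) → W = 19/3
  (4/3, 47/9) → W = 200/9
  (0, 0) → W = 0
  (0, 3) → W = 12

The maximum is at (4/3, 47/9). Substituting into each constraint, equality holds for C2 and C4; the remaining constraints have slack.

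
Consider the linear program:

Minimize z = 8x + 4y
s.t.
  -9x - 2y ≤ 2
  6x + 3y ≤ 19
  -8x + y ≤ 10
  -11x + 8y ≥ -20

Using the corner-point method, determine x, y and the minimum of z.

Corner points and z = 8x + 4y:
  (-22/25, 74/25) → z = 24/5
  (12/47, -101/47) → z = -308/47
  (-11/30, 106/15) → z = 76/3
  (212/81, 89/81) → z = 76/3

At the optimal vertex, -9x - 2y = 2 and -11x + 8y = -20.
Solving simultaneously gives x = 12/47, y = -101/47.

x = 12/47, y = -101/47, minimum z = -308/47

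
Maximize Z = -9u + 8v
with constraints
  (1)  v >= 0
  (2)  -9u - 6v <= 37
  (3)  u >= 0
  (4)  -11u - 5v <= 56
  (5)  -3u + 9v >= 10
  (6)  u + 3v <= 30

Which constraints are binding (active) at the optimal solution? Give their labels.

Extreme points and Z = -9u + 8v:
  (0, 10/9) → Z = 80/9
  (0, 10) → Z = 80
  (40/3, 50/9) → Z = -680/9

The maximum is at (0, 10). Substituting into each constraint, equality holds for (3) and (6); the remaining constraints have slack.

(3) and (6)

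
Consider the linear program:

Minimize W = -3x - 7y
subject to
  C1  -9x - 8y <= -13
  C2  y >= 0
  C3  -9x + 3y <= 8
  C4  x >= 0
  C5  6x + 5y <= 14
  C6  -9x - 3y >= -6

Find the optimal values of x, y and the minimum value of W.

x = 0, y = 2, minimum W = -14

Corner points and W = -3x - 7y:
  (0, 13/8) → W = -91/8
  (1/5, 7/5) → W = -52/5
  (0, 2) → W = -14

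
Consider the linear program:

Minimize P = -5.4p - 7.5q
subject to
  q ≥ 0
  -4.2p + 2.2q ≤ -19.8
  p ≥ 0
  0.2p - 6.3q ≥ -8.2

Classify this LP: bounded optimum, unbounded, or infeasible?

unbounded

From the feasible point (33/7, 0), moving in the direction (6.3, 0.2) keeps every constraint satisfied while P decreases without bound.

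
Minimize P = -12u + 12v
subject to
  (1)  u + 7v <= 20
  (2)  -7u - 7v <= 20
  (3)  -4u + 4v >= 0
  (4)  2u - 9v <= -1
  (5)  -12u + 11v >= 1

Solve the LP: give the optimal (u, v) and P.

u = 1/43, v = 5/43, minimum P = 48/43

Vertices and P = -12u + 12v:
  (-20/3, 80/21) → P = 880/7
  (213/95, 241/95) → P = 336/95
  (-17/7, -3/7) → P = 24
  (1/43, 5/43) → P = 48/43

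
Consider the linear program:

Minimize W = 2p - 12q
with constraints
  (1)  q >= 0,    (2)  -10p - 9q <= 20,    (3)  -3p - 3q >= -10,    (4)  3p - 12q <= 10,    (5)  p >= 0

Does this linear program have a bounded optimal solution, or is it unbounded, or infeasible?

bounded optimum

Extreme points and W = 2p - 12q:
  (10/3, 0) → W = 20/3
  (0, 0) → W = 0
  (0, 10/3) → W = -40
The feasible region has finitely many vertices and no improving ray; the minimum is -40 at (0, 10/3).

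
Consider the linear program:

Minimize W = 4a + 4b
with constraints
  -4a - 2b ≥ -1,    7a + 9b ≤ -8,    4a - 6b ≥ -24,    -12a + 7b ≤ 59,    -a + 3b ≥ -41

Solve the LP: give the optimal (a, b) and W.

a = -16, b = -19, minimum W = -140

Feasible corners and W = 4a + 4b:
  (25/22, -39/22) → W = -28/11
  (85/14, -163/14) → W = -156/7
  (-44/13, 68/39) → W = -256/39
  (-93/22, 13/11) → W = -134/11
  (-16, -19) → W = -140

At the optimal vertex, -12a + 7b = 59 and -a + 3b = -41.
Solving simultaneously gives a = -16, b = -19.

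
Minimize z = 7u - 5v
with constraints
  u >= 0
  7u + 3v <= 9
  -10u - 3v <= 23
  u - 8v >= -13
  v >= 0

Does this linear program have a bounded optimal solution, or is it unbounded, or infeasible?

Feasible corners and z = 7u - 5v:
  (0, 13/8) → z = -65/8
  (0, 0) → z = 0
  (33/59, 100/59) → z = -269/59
  (9/7, 0) → z = 9
The feasible region has finitely many vertices and no improving ray; the minimum is -65/8 at (0, 13/8).

bounded optimum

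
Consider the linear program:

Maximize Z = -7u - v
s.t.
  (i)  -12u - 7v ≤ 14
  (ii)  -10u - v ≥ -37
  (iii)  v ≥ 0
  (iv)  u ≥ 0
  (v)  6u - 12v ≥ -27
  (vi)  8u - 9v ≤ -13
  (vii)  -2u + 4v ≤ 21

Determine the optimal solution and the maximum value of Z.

u = 0, v = 13/9, maximum Z = -13/9

Feasible corners and Z = -7u - v:
  (0, 9/4) → Z = -9/4
  (0, 13/9) → Z = -13/9
  (29/14, 23/7) → Z = -249/14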